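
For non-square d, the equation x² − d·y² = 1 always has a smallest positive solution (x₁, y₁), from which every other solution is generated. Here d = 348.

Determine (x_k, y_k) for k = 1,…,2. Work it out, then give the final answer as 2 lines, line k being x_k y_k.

[18; 1,1,1,8,1,1,1,36] for √348; ℓ=8 ⇒ convergent index 7
i=0: a=18 ⇒ p=18, q=1
…
i=2: a=1 ⇒ p=37, q=2
i=3: a=1 ⇒ p=56, q=3
i=4: a=8 ⇒ p=485, q=26
…
i=6: a=1 ⇒ p=1026, q=55
i=7: a=1 ⇒ p=1567, q=84
→ (1567, 84).  Check: 1567²=2455489, 348·84²=2455488, difference 1.
k=2:  x_2 = 1567·1567+348·84·84 = 4910977,  y_2 = 1567·84+84·1567 = 263256

1567 84
4910977 263256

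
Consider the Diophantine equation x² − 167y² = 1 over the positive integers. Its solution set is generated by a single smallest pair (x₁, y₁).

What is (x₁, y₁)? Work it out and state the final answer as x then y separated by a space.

168 13

[12; 1,11,1,24] for √167; ℓ=4 ⇒ convergent index 3
i=0: a=12 ⇒ p=12, q=1
…
i=2: a=11 ⇒ p=155, q=12
i=3: a=1 ⇒ p=168, q=13
→ (168, 13).  Check: 168²=28224, 167·13²=28223, difference 1.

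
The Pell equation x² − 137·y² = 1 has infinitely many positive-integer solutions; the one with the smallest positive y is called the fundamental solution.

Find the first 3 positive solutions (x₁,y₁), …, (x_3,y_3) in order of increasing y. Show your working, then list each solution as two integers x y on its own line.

6083073 519712
74007554246657 6322892069952
900386710067742990849 76925228065277725280

√137 = [11; 1,2,2,1,1,2,2,1,22, …], period ℓ=9 (odd) → k=17
i=0: a=11 ⇒ p=11, q=1
i=1: a=1 ⇒ p=12, q=1
i=2: a=2 ⇒ p=35, q=3
i=3: a=2 ⇒ p=82, q=7
…
i=8: a=1 ⇒ p=1744, q=149
i=9: a=22 ⇒ p=39597, q=3383
i=10: a=1 ⇒ p=41341, q=3532
i=11: a=2 ⇒ p=122279, q=10447
…
i=14: a=1 ⇒ p=694077, q=59299
i=15: a=2 ⇒ p=1796332, q=153471
i=16: a=2 ⇒ p=4286741, q=366241
i=17: a=1 ⇒ p=6083073, q=519712
fundamental: x₁=6083073, y₁=519712  (since 37003777123329 − 137·270100562944 = 1)
n=2: (6083073,519712)∘(6083073,519712) = (6083073·6083073+137·519712·519712, 6083073·519712+519712·6083073) = (74007554246657,6322892069952)
n=3: (74007554246657,6322892069952)∘(6083073,519712) = (6083073·74007554246657+137·519712·6322892069952, 6083073·6322892069952+519712·74007554246657) = (900386710067742990849,76925228065277725280)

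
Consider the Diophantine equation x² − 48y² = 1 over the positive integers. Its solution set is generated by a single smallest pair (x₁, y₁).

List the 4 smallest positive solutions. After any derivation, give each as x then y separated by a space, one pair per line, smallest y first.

7 1
97 14
1351 195
18817 2716

√48 → a₀=6, period (1,12); ℓ=2 even so k=1
k=0  a_k=6  p_k/q_k = 6/1
k=1  a_k=1  p_k/q_k = 7/1
fundamental: x₁=7, y₁=1  (since 49 − 48·1 = 1)
k=2:  x_2 = 7·7+48·1·1 = 97,  y_2 = 7·1+1·7 = 14
k=3:  x_3 = 7·97+48·1·14 = 1351,  y_3 = 7·14+1·97 = 195
k=4:  x_4 = 7·1351+48·1·195 = 18817,  y_4 = 7·195+1·1351 = 2716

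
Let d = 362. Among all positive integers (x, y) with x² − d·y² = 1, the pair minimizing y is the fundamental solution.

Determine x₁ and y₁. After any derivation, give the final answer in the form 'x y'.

723 38

d=362: √d = [19; 38] (ℓ=1, odd), read p_1/q_1
k=0  a_k=19  p_k/q_k = 19/1
k=1  a_k=38  p_k/q_k = 723/38
(x₁, y₁) = (723, 38);  723² − 362·38² = 1 ✓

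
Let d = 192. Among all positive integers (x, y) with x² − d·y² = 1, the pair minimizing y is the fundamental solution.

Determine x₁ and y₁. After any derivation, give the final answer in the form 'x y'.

97 7

√192 → a₀=13, period (1,5,1,26); ℓ=4 even so k=3
i=0: a=13 ⇒ p=13, q=1
i=1: a=1 ⇒ p=14, q=1
i=2: a=5 ⇒ p=83, q=6
i=3: a=1 ⇒ p=97, q=7
fundamental: x₁=97, y₁=7  (since 9409 − 192·49 = 1)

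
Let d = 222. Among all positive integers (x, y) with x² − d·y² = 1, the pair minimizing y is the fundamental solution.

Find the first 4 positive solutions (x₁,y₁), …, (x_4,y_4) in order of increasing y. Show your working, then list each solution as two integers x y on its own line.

√222 → a₀=14, period (1,8,1,28); ℓ=4 even so k=3
k=0  a_k=14  p_k/q_k = 14/1
…
k=2  a_k=8  p_k/q_k = 134/9
k=3  a_k=1  p_k/q_k = 149/10
fundamental: x₁=149, y₁=10  (since 22201 − 222·100 = 1)
(149+10√222)^2 = 44401 + 2980√222
(149+10√222)^3 = 13231349 + 888030√222
(149+10√222)^4 = 3942897601 + 264629960√222

149 10
44401 2980
13231349 888030
3942897601 264629960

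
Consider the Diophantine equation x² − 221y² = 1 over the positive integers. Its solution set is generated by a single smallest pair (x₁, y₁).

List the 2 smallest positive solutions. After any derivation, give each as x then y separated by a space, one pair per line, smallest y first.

√221 = [14; 1,6,2,6,1,28, …], period ℓ=6 (even) → k=5
i=0: a=14 ⇒ p=14, q=1
…
i=2: a=6 ⇒ p=104, q=7
…
i=4: a=6 ⇒ p=1442, q=97
i=5: a=1 ⇒ p=1665, q=112
→ (1665, 112).  Check: 1665²=2772225, 221·112²=2772224, difference 1.
(x_2, y_2) = (1665·1665 + 221·112·112, 1665·112 + 112·1665) = (5544449, 372960)

1665 112
5544449 372960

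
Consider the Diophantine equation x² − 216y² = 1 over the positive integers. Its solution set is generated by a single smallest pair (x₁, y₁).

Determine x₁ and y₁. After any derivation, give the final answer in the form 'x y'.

√216 = [14; 1,2,3,2,1,28, …], period ℓ=6 (even) → k=5
a_0=14:  p_0=14·1+0=14,  q_0=14·0+1=1
a_1=1:  p_1=1·14+1=15,  q_1=1·1+0=1
…
a_3=3:  p_3=3·44+15=147,  q_3=3·3+1=10
a_4=2:  p_4=2·147+44=338,  q_4=2·10+3=23
a_5=1:  p_5=1·338+147=485,  q_5=1·23+10=33
fundamental: x₁=485, y₁=33  (since 235225 − 216·1089 = 1)

485 33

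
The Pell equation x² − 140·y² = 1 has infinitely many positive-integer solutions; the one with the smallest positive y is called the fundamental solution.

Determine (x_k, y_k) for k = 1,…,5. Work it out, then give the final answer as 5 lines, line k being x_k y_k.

√140 → a₀=11, period (1,4,1,22); ℓ=4 even so k=3
i=0: a=11 ⇒ p=11, q=1
i=1: a=1 ⇒ p=12, q=1
i=2: a=4 ⇒ p=59, q=5
i=3: a=1 ⇒ p=71, q=6
(x₁, y₁) = (71, 6);  71² − 140·6² = 1 ✓
(71+6√140)^2 = 10081 + 852√140
(71+6√140)^3 = 1431431 + 120978√140
(71+6√140)^4 = 203253121 + 17178024√140
(71+6√140)^5 = 28860511751 + 2439158430√140

71 6
10081 852
1431431 120978
203253121 17178024
28860511751 2439158430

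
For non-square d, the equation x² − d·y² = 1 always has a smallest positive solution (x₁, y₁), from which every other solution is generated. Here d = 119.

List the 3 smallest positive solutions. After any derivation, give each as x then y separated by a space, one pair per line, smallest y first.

√119 = [10; 1,9,1,20, …], period ℓ=4 (even) → k=3
a_0=10:  p_0=10·1+0=10,  q_0=10·0+1=1
a_1=1:  p_1=1·10+1=11,  q_1=1·1+0=1
a_2=9:  p_2=9·11+10=109,  q_2=9·1+1=10
a_3=1:  p_3=1·109+11=120,  q_3=1·10+1=11
fundamental: x₁=120, y₁=11  (since 14400 − 119·121 = 1)
(x_2, y_2) = (120·120 + 119·11·11, 120·11 + 11·120) = (28799, 2640)
(x_3, y_3) = (120·28799 + 119·11·2640, 120·2640 + 11·28799) = (6911640, 633589)

120 11
28799 2640
6911640 633589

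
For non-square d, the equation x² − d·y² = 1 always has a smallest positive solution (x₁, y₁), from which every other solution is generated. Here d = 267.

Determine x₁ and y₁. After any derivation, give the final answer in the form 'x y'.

√267 → a₀=16, period (2,1,15,1,2,32); ℓ=6 even so k=5
step 0: (16, 1)  from 16·(1,0) + (0,1)
step 1: (33, 2)  from 2·(16,1) + (1,0)
step 2: (49, 3)  from 1·(33,2) + (16,1)
…
step 4: (817, 50)  from 1·(768,47) + (49,3)
step 5: (2402, 147)  from 2·(817,50) + (768,47)
fundamental: x₁=2402, y₁=147  (since 5769604 − 267·21609 = 1)

2402 147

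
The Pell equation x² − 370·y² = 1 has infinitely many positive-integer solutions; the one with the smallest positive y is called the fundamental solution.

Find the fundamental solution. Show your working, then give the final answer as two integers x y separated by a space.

213859 11118

[19; 4,4,38] for √370; ℓ=3 ⇒ convergent index 5
k=0  a_k=19  p_k/q_k = 19/1
k=1  a_k=4  p_k/q_k = 77/4
…
k=3  a_k=38  p_k/q_k = 12503/650
k=4  a_k=4  p_k/q_k = 50339/2617
k=5  a_k=4  p_k/q_k = 213859/11118
(x₁, y₁) = (213859, 11118);  213859² − 370·11118² = 1 ✓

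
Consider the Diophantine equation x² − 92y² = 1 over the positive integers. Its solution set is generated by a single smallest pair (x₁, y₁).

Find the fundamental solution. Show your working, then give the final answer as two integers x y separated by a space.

1151 120

√92 = [9; 1,1,2,4,2,1,1,18, …], period ℓ=8 (even) → k=7
step 0: (9, 1)  from 9·(1,0) + (0,1)
step 1: (10, 1)  from 1·(9,1) + (1,0)
…
step 4: (211, 22)  from 4·(48,5) + (19,2)
step 5: (470, 49)  from 2·(211,22) + (48,5)
step 6: (681, 71)  from 1·(470,49) + (211,22)
step 7: (1151, 120)  from 1·(681,71) + (470,49)
(x₁, y₁) = (1151, 120);  1151² − 92·120² = 1 ✓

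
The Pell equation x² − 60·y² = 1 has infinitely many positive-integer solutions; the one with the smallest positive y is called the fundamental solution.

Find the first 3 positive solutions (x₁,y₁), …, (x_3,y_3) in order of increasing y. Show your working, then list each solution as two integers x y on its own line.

√60 → a₀=7, period (1,2,1,14); ℓ=4 even so k=3
i=0: a=7 ⇒ p=7, q=1
…
i=2: a=2 ⇒ p=23, q=3
i=3: a=1 ⇒ p=31, q=4
(x₁, y₁) = (31, 4);  31² − 60·4² = 1 ✓
(x_2, y_2) = (31·31 + 60·4·4, 31·4 + 4·31) = (1921, 248)
(x_3, y_3) = (31·1921 + 60·4·248, 31·248 + 4·1921) = (119071, 15372)

31 4
1921 248
119071 15372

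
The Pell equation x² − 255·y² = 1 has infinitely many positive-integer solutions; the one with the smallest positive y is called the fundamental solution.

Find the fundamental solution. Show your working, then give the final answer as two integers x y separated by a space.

16 1

[15; 1,30] for √255; ℓ=2 ⇒ convergent index 1
i=0: a=15 ⇒ p=15, q=1
i=1: a=1 ⇒ p=16, q=1
(x₁, y₁) = (16, 1);  16² − 255·1² = 1 ✓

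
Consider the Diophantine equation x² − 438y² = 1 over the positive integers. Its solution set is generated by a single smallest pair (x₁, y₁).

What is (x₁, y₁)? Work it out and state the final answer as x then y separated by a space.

√438 → a₀=20, period (1,12,1,40); ℓ=4 even so k=3
k=0  a_k=20  p_k/q_k = 20/1
k=1  a_k=1  p_k/q_k = 21/1
k=2  a_k=12  p_k/q_k = 272/13
k=3  a_k=1  p_k/q_k = 293/14
fundamental: x₁=293, y₁=14  (since 85849 − 438·196 = 1)

293 14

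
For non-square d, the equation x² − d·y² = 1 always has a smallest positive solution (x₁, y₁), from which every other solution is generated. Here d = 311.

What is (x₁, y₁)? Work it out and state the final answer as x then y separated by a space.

16883880 957397

√311 → a₀=17, period (1,1,1,2,1,…,1,1,34); ℓ=16 even so k=15
k=0  a_k=17  p_k/q_k = 17/1
k=1  a_k=1  p_k/q_k = 18/1
…
k=3  a_k=1  p_k/q_k = 53/3
k=4  a_k=2  p_k/q_k = 141/8
…
k=7  a_k=3  p_k/q_k = 4109/233
k=8  a_k=17  p_k/q_k = 71158/4035
…
k=10  a_k=6  p_k/q_k = 1376656/78063
…
k=12  a_k=2  p_k/q_k = 4565134/258865
…
k=14  a_k=1  p_k/q_k = 10724507/608131
k=15  a_k=1  p_k/q_k = 16883880/957397
fundamental: x₁=16883880, y₁=957397  (since 285065403854400 − 311·916609015609 = 1)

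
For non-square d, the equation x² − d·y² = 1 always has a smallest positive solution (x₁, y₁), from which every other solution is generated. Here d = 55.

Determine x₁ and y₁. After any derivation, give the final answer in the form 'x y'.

√55 → a₀=7, period (2,2,2,14); ℓ=4 even so k=3
a_0=7:  p_0=7·1+0=7,  q_0=7·0+1=1
…
a_2=2:  p_2=2·15+7=37,  q_2=2·2+1=5
a_3=2:  p_3=2·37+15=89,  q_3=2·5+2=12
(x₁, y₁) = (89, 12);  89² − 55·12² = 1 ✓

89 12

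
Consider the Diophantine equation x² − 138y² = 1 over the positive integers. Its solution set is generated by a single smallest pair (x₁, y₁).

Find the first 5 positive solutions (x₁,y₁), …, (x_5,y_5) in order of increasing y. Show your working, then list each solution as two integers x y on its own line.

47 4
4417 376
415151 35340
39019777 3321584
3667443887 312193556

d=138: √d = [11; 1,2,1,22] (ℓ=4, even), read p_3/q_3
a_0=11:  p_0=11·1+0=11,  q_0=11·0+1=1
a_1=1:  p_1=1·11+1=12,  q_1=1·1+0=1
a_2=2:  p_2=2·12+11=35,  q_2=2·1+1=3
a_3=1:  p_3=1·35+12=47,  q_3=1·3+1=4
fundamental: x₁=47, y₁=4  (since 2209 − 138·16 = 1)
n=2: (47,4)∘(47,4) = (47·47+138·4·4, 47·4+4·47) = (4417,376)
n=3: (4417,376)∘(47,4) = (47·4417+138·4·376, 47·376+4·4417) = (415151,35340)
n=4: (415151,35340)∘(47,4) = (47·415151+138·4·35340, 47·35340+4·415151) = (39019777,3321584)
n=5: (39019777,3321584)∘(47,4) = (47·39019777+138·4·3321584, 47·3321584+4·39019777) = (3667443887,312193556)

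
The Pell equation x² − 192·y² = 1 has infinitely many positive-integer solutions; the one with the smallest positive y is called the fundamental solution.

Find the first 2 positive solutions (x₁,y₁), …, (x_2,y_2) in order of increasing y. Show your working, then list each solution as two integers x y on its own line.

97 7
18817 1358

√192 = [13; 1,5,1,26, …], period ℓ=4 (even) → k=3
i=0: a=13 ⇒ p=13, q=1
i=1: a=1 ⇒ p=14, q=1
i=2: a=5 ⇒ p=83, q=6
i=3: a=1 ⇒ p=97, q=7
→ (97, 7).  Check: 97²=9409, 192·7²=9408, difference 1.
(x_2, y_2) = (97·97 + 192·7·7, 97·7 + 7·97) = (18817, 1358)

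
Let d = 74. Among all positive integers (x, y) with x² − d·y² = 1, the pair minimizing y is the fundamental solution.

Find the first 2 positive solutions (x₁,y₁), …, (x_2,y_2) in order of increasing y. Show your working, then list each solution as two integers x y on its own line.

√74 → a₀=8, period (1,1,1,1,16); ℓ=5 odd so k=9
i=0: a=8 ⇒ p=8, q=1
i=1: a=1 ⇒ p=9, q=1
…
i=4: a=1 ⇒ p=43, q=5
i=5: a=16 ⇒ p=714, q=83
i=6: a=1 ⇒ p=757, q=88
i=7: a=1 ⇒ p=1471, q=171
i=8: a=1 ⇒ p=2228, q=259
i=9: a=1 ⇒ p=3699, q=430
(x₁, y₁) = (3699, 430);  3699² − 74·430² = 1 ✓
(3699+430√74)^2 = 27365201 + 3181140√74

3699 430
27365201 3181140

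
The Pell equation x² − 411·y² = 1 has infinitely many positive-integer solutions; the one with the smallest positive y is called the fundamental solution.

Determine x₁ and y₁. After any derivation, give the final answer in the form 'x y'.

d=411: √d = [20; 3,1,1,1,19,1,1,1,3,40] (ℓ=10, even), read p_9/q_9
k=0  a_k=20  p_k/q_k = 20/1
…
k=5  a_k=19  p_k/q_k = 4379/216
k=6  a_k=1  p_k/q_k = 4602/227
k=7  a_k=1  p_k/q_k = 8981/443
k=8  a_k=1  p_k/q_k = 13583/670
k=9  a_k=3  p_k/q_k = 49730/2453
→ (49730, 2453).  Check: 49730²=2473072900, 411·2453²=2473072899, difference 1.

49730 2453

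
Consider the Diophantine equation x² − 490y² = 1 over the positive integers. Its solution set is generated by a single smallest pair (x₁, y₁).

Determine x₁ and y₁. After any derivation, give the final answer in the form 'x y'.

1039681 46968

[22; 7,2,1,4,4,4,1,2,7,44] for √490; ℓ=10 ⇒ convergent index 9
step 0: (22, 1)  from 22·(1,0) + (0,1)
…
step 8: (141338, 6385)  from 2·(50315,2273) + (40708,1839)
step 9: (1039681, 46968)  from 7·(141338,6385) + (50315,2273)
fundamental: x₁=1039681, y₁=46968  (since 1080936581761 − 490·2205993024 = 1)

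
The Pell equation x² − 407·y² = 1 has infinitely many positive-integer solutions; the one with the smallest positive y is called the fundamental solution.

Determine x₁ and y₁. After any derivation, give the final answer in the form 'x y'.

√407 → a₀=20, period (5,1,2,1,5,40); ℓ=6 even so k=5
i=0: a=20 ⇒ p=20, q=1
i=1: a=5 ⇒ p=101, q=5
…
i=4: a=1 ⇒ p=464, q=23
i=5: a=5 ⇒ p=2663, q=132
fundamental: x₁=2663, y₁=132  (since 7091569 − 407·17424 = 1)

2663 132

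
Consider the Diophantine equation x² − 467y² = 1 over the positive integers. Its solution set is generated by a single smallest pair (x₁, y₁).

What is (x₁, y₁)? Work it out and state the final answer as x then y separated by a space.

d=467: √d = [21; 1,1,1,1,3,…,1,1,42] (ℓ=14, even), read p_13/q_13
k=0  a_k=21  p_k/q_k = 21/1
k=1  a_k=1  p_k/q_k = 22/1
k=2  a_k=1  p_k/q_k = 43/2
…
k=4  a_k=1  p_k/q_k = 108/5
k=5  a_k=3  p_k/q_k = 389/18
…
k=7  a_k=21  p_k/q_k = 27164/1257
…
k=11  a_k=1  p_k/q_k = 633697/29324
k=12  a_k=1  p_k/q_k = 991929/45901
k=13  a_k=1  p_k/q_k = 1625626/75225
(x₁, y₁) = (1625626, 75225);  1625626² − 467·75225² = 1 ✓

1625626 75225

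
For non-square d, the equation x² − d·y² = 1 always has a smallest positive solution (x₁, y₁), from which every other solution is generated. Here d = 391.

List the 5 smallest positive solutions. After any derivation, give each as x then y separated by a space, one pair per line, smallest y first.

7338680 371133
107712448284799 5447252648880
1580934379957370111960 79951288138564985667
23203943031010998074028940801 1173473838473442730776750240
340572625285638001757449457184853400 17223497977856489447705304337580733

d=391: √d = [19; 1,3,2,2,1,…,3,1,38] (ℓ=16, even), read p_15/q_15
k=0  a_k=19  p_k/q_k = 19/1
k=1  a_k=1  p_k/q_k = 20/1
…
k=4  a_k=2  p_k/q_k = 435/22
…
k=6  a_k=1  p_k/q_k = 1048/53
k=7  a_k=2  p_k/q_k = 2709/137
k=8  a_k=19  p_k/q_k = 52519/2656
…
k=10  a_k=1  p_k/q_k = 160266/8105
k=11  a_k=1  p_k/q_k = 268013/13554
k=12  a_k=2  p_k/q_k = 696292/35213
…
k=14  a_k=3  p_k/q_k = 5678083/287153
k=15  a_k=1  p_k/q_k = 7338680/371133
(x₁, y₁) = (7338680, 371133);  7338680² − 391·371133² = 1 ✓
k=2:  x_2 = 7338680·7338680+391·371133·371133 = 107712448284799,  y_2 = 7338680·371133+371133·7338680 = 5447252648880
k=3:  x_3 = 7338680·107712448284799+391·371133·5447252648880 = 1580934379957370111960,  y_3 = 7338680·5447252648880+371133·107712448284799 = 79951288138564985667
k=4:  x_4 = 7338680·1580934379957370111960+391·371133·79951288138564985667 = 23203943031010998074028940801,  y_4 = 7338680·79951288138564985667+371133·1580934379957370111960 = 1173473838473442730776750240
k=5:  x_5 = 7338680·23203943031010998074028940801+391·371133·1173473838473442730776750240 = 340572625285638001757449457184853400,  y_5 = 7338680·1173473838473442730776750240+371133·23203943031010998074028940801 = 17223497977856489447705304337580733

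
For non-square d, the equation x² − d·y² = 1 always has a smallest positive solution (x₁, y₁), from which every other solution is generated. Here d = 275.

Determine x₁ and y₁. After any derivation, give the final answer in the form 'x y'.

√275 = [16; 1,1,2,1,1,32, …], period ℓ=6 (even) → k=5
step 0: (16, 1)  from 16·(1,0) + (0,1)
step 1: (17, 1)  from 1·(16,1) + (1,0)
step 2: (33, 2)  from 1·(17,1) + (16,1)
step 3: (83, 5)  from 2·(33,2) + (17,1)
step 4: (116, 7)  from 1·(83,5) + (33,2)
step 5: (199, 12)  from 1·(116,7) + (83,5)
→ (199, 12).  Check: 199²=39601, 275·12²=39600, difference 1.

199 12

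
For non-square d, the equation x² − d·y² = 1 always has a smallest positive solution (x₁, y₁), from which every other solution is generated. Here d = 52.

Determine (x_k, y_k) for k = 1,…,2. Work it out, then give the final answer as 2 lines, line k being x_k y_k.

[7; 4,1,2,1,4,14] for √52; ℓ=6 ⇒ convergent index 5
k=0  a_k=7  p_k/q_k = 7/1
…
k=3  a_k=2  p_k/q_k = 101/14
k=4  a_k=1  p_k/q_k = 137/19
k=5  a_k=4  p_k/q_k = 649/90
(x₁, y₁) = (649, 90);  649² − 52·90² = 1 ✓
n=2: (649,90)∘(649,90) = (649·649+52·90·90, 649·90+90·649) = (842401,116820)

649 90
842401 116820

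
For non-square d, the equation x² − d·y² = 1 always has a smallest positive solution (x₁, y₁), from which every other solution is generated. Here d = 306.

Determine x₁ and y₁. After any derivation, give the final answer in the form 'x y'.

d=306: √d = [17; 2,34] (ℓ=2, even), read p_1/q_1
k=0  a_k=17  p_k/q_k = 17/1
k=1  a_k=2  p_k/q_k = 35/2
(x₁, y₁) = (35, 2);  35² − 306·2² = 1 ✓

35 2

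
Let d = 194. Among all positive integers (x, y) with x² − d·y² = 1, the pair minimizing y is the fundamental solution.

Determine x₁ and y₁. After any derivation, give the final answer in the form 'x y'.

√194 → a₀=13, period (1,12,1,26); ℓ=4 even so k=3
i=0: a=13 ⇒ p=13, q=1
…
i=2: a=12 ⇒ p=181, q=13
i=3: a=1 ⇒ p=195, q=14
fundamental: x₁=195, y₁=14  (since 38025 − 194·196 = 1)

195 14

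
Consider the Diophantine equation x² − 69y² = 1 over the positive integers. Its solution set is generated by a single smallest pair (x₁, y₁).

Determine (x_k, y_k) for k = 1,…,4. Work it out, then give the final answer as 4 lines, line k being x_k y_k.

7775 936
120901249 14554800
1880014414175 226327139064
29234224019520001 3519386997890400

d=69: √d = [8; 3,3,1,4,1,3,3,16] (ℓ=8, even), read p_7/q_7
a_0=8:  p_0=8·1+0=8,  q_0=8·0+1=1
…
a_3=1:  p_3=1·83+25=108,  q_3=1·10+3=13
…
a_5=1:  p_5=1·515+108=623,  q_5=1·62+13=75
a_6=3:  p_6=3·623+515=2384,  q_6=3·75+62=287
a_7=3:  p_7=3·2384+623=7775,  q_7=3·287+75=936
→ (7775, 936).  Check: 7775²=60450625, 69·936²=60450624, difference 1.
(x_2, y_2) = (7775·7775 + 69·936·936, 7775·936 + 936·7775) = (120901249, 14554800)
(x_3, y_3) = (7775·120901249 + 69·936·14554800, 7775·14554800 + 936·120901249) = (1880014414175, 226327139064)
(x_4, y_4) = (7775·1880014414175 + 69·936·226327139064, 7775·226327139064 + 936·1880014414175) = (29234224019520001, 3519386997890400)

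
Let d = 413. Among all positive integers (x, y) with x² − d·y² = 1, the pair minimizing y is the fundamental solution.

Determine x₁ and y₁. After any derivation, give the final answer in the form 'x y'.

113399 5580

d=413: √d = [20; 3,9,1,4,1,9,3,40] (ℓ=8, even), read p_7/q_7
step 0: (20, 1)  from 20·(1,0) + (0,1)
step 1: (61, 3)  from 3·(20,1) + (1,0)
step 2: (569, 28)  from 9·(61,3) + (20,1)
step 3: (630, 31)  from 1·(569,28) + (61,3)
step 4: (3089, 152)  from 4·(630,31) + (569,28)
step 5: (3719, 183)  from 1·(3089,152) + (630,31)
step 6: (36560, 1799)  from 9·(3719,183) + (3089,152)
step 7: (113399, 5580)  from 3·(36560,1799) + (3719,183)
fundamental: x₁=113399, y₁=5580  (since 12859333201 − 413·31136400 = 1)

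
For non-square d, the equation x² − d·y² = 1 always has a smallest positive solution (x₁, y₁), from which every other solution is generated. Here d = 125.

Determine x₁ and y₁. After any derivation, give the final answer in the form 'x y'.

930249 83204

√125 → a₀=11, period (5,1,1,5,22); ℓ=5 odd so k=9
a_0=11:  p_0=11·1+0=11,  q_0=11·0+1=1
…
a_8=1:  p_8=1·91444+76317=167761,  q_8=1·8179+6826=15005
a_9=5:  p_9=5·167761+91444=930249,  q_9=5·15005+8179=83204
(x₁, y₁) = (930249, 83204);  930249² − 125·83204² = 1 ✓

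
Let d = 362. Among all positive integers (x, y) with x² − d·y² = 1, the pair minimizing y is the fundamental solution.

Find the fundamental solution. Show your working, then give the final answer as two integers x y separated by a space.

723 38

[19; 38] for √362; ℓ=1 ⇒ convergent index 1
a_0=19:  p_0=19·1+0=19,  q_0=19·0+1=1
a_1=38:  p_1=38·19+1=723,  q_1=38·1+0=38
(x₁, y₁) = (723, 38);  723² − 362·38² = 1 ✓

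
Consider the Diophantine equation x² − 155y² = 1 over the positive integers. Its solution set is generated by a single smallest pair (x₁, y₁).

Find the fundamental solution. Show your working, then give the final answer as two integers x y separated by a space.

249 20

√155 = [12; 2,4,2,24, …], period ℓ=4 (even) → k=3
i=0: a=12 ⇒ p=12, q=1
i=1: a=2 ⇒ p=25, q=2
i=2: a=4 ⇒ p=112, q=9
i=3: a=2 ⇒ p=249, q=20
(x₁, y₁) = (249, 20);  249² − 155·20² = 1 ✓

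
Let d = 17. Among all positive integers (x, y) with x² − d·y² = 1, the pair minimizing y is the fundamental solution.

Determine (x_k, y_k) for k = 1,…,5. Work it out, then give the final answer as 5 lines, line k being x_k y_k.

33 8
2177 528
143649 34840
9478657 2298912
625447713 151693352

[4; 8] for √17; ℓ=1 ⇒ convergent index 1
step 0: (4, 1)  from 4·(1,0) + (0,1)
step 1: (33, 8)  from 8·(4,1) + (1,0)
→ (33, 8).  Check: 33²=1089, 17·8²=1088, difference 1.
(33+8√17)^2 = 2177 + 528√17
(33+8√17)^3 = 143649 + 34840√17
(33+8√17)^4 = 9478657 + 2298912√17
(33+8√17)^5 = 625447713 + 151693352√17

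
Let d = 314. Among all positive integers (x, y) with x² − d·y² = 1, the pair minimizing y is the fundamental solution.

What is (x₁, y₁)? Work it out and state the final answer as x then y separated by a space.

√314 → a₀=17, period (1,2,1,1,2,1,34); ℓ=7 odd so k=13
step 0: (17, 1)  from 17·(1,0) + (0,1)
…
step 2: (53, 3)  from 2·(18,1) + (17,1)
step 3: (71, 4)  from 1·(53,3) + (18,1)
step 4: (124, 7)  from 1·(71,4) + (53,3)
step 5: (319, 18)  from 2·(124,7) + (71,4)
step 6: (443, 25)  from 1·(319,18) + (124,7)
…
step 8: (15824, 893)  from 1·(15381,868) + (443,25)
step 9: (47029, 2654)  from 2·(15824,893) + (15381,868)
…
step 11: (109882, 6201)  from 1·(62853,3547) + (47029,2654)
step 12: (282617, 15949)  from 2·(109882,6201) + (62853,3547)
step 13: (392499, 22150)  from 1·(282617,15949) + (109882,6201)
→ (392499, 22150).  Check: 392499²=154055465001, 314·22150²=154055465000, difference 1.

392499 22150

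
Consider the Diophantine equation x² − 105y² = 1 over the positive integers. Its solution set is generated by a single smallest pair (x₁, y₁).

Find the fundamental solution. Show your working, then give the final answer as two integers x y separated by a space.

41 4

[10; 4,20] for √105; ℓ=2 ⇒ convergent index 1
i=0: a=10 ⇒ p=10, q=1
i=1: a=4 ⇒ p=41, q=4
(x₁, y₁) = (41, 4);  41² − 105·4² = 1 ✓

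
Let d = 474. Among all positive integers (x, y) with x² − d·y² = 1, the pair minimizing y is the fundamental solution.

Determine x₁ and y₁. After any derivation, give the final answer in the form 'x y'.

193549 8890

d=474: √d = [21; 1,3,2,1,1,…,3,1,42] (ℓ=14, even), read p_13/q_13
k=0  a_k=21  p_k/q_k = 21/1
k=1  a_k=1  p_k/q_k = 22/1
k=2  a_k=3  p_k/q_k = 87/4
k=3  a_k=2  p_k/q_k = 196/9
…
k=6  a_k=1  p_k/q_k = 762/35
k=7  a_k=6  p_k/q_k = 5051/232
k=8  a_k=1  p_k/q_k = 5813/267
k=9  a_k=1  p_k/q_k = 10864/499
…
k=12  a_k=3  p_k/q_k = 149331/6859
k=13  a_k=1  p_k/q_k = 193549/8890
→ (193549, 8890).  Check: 193549²=37461215401, 474·8890²=37461215400, difference 1.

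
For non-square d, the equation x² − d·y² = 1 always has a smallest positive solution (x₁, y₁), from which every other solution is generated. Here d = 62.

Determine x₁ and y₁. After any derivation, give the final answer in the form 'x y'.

[7; 1,6,1,14] for √62; ℓ=4 ⇒ convergent index 3
i=0: a=7 ⇒ p=7, q=1
…
i=2: a=6 ⇒ p=55, q=7
i=3: a=1 ⇒ p=63, q=8
fundamental: x₁=63, y₁=8  (since 3969 − 62·64 = 1)

63 8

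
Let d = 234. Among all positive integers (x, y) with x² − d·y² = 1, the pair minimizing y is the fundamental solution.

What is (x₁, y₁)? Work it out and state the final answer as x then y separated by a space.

5201 340

[15; 3,2,1,2,1,2,3,30] for √234; ℓ=8 ⇒ convergent index 7
i=0: a=15 ⇒ p=15, q=1
…
i=2: a=2 ⇒ p=107, q=7
…
i=6: a=2 ⇒ p=1545, q=101
i=7: a=3 ⇒ p=5201, q=340
→ (5201, 340).  Check: 5201²=27050401, 234·340²=27050400, difference 1.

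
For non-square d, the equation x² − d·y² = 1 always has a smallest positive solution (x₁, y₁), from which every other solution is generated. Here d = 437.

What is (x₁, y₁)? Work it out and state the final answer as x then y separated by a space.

[20; 1,9,2,9,1,40] for √437; ℓ=6 ⇒ convergent index 5
k=0  a_k=20  p_k/q_k = 20/1
…
k=2  a_k=9  p_k/q_k = 209/10
k=3  a_k=2  p_k/q_k = 439/21
k=4  a_k=9  p_k/q_k = 4160/199
k=5  a_k=1  p_k/q_k = 4599/220
(x₁, y₁) = (4599, 220);  4599² − 437·220² = 1 ✓

4599 220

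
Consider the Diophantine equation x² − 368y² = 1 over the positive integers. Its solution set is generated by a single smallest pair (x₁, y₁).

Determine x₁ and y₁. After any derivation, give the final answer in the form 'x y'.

1151 60

[19; 5,2,5,38] for √368; ℓ=4 ⇒ convergent index 3
a_0=19:  p_0=19·1+0=19,  q_0=19·0+1=1
a_1=5:  p_1=5·19+1=96,  q_1=5·1+0=5
a_2=2:  p_2=2·96+19=211,  q_2=2·5+1=11
a_3=5:  p_3=5·211+96=1151,  q_3=5·11+5=60
→ (1151, 60).  Check: 1151²=1324801, 368·60²=1324800, difference 1.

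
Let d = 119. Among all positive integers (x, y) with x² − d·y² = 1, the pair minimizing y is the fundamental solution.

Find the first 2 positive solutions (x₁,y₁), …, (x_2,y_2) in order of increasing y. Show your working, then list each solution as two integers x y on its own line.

120 11
28799 2640

√119 = [10; 1,9,1,20, …], period ℓ=4 (even) → k=3
a_0=10:  p_0=10·1+0=10,  q_0=10·0+1=1
…
a_2=9:  p_2=9·11+10=109,  q_2=9·1+1=10
a_3=1:  p_3=1·109+11=120,  q_3=1·10+1=11
fundamental: x₁=120, y₁=11  (since 14400 − 119·121 = 1)
(120+11√119)^2 = 28799 + 2640√119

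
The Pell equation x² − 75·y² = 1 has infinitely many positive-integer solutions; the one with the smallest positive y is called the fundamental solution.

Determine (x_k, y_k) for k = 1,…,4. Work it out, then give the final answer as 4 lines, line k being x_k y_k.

26 3
1351 156
70226 8109
3650401 421512

[8; 1,1,1,16] for √75; ℓ=4 ⇒ convergent index 3
a_0=8:  p_0=8·1+0=8,  q_0=8·0+1=1
a_1=1:  p_1=1·8+1=9,  q_1=1·1+0=1
a_2=1:  p_2=1·9+8=17,  q_2=1·1+1=2
a_3=1:  p_3=1·17+9=26,  q_3=1·2+1=3
fundamental: x₁=26, y₁=3  (since 676 − 75·9 = 1)
n=2: (26,3)∘(26,3) = (26·26+75·3·3, 26·3+3·26) = (1351,156)
n=3: (1351,156)∘(26,3) = (26·1351+75·3·156, 26·156+3·1351) = (70226,8109)
n=4: (70226,8109)∘(26,3) = (26·70226+75·3·8109, 26·8109+3·70226) = (3650401,421512)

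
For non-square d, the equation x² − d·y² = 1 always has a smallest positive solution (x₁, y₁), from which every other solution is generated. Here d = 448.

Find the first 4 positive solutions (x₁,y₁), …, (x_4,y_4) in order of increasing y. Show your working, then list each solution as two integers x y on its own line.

[21; 6,42] for √448; ℓ=2 ⇒ convergent index 1
k=0  a_k=21  p_k/q_k = 21/1
k=1  a_k=6  p_k/q_k = 127/6
→ (127, 6).  Check: 127²=16129, 448·6²=16128, difference 1.
(127+6√448)^2 = 32257 + 1524√448
(127+6√448)^3 = 8193151 + 387090√448
(127+6√448)^4 = 2081028097 + 98319336√448

127 6
32257 1524
8193151 387090
2081028097 98319336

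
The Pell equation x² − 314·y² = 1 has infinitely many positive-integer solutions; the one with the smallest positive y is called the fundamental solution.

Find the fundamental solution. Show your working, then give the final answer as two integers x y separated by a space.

[17; 1,2,1,1,2,1,34] for √314; ℓ=7 ⇒ convergent index 13
i=0: a=17 ⇒ p=17, q=1
i=1: a=1 ⇒ p=18, q=1
…
i=3: a=1 ⇒ p=71, q=4
i=4: a=1 ⇒ p=124, q=7
i=5: a=2 ⇒ p=319, q=18
…
i=7: a=34 ⇒ p=15381, q=868
i=8: a=1 ⇒ p=15824, q=893
i=9: a=2 ⇒ p=47029, q=2654
i=10: a=1 ⇒ p=62853, q=3547
…
i=12: a=2 ⇒ p=282617, q=15949
i=13: a=1 ⇒ p=392499, q=22150
fundamental: x₁=392499, y₁=22150  (since 154055465001 − 314·490622500 = 1)

392499 22150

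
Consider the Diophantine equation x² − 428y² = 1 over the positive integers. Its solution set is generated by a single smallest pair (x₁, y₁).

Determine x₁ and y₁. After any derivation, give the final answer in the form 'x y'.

1850887 89466

√428 = [20; 1,2,4,1,5,10,5,1,4,2,1,40, …], period ℓ=12 (even) → k=11
k=0  a_k=20  p_k/q_k = 20/1
k=1  a_k=1  p_k/q_k = 21/1
k=2  a_k=2  p_k/q_k = 62/3
k=3  a_k=4  p_k/q_k = 269/13
k=4  a_k=1  p_k/q_k = 331/16
k=5  a_k=5  p_k/q_k = 1924/93
k=6  a_k=10  p_k/q_k = 19571/946
k=7  a_k=5  p_k/q_k = 99779/4823
k=8  a_k=1  p_k/q_k = 119350/5769
k=9  a_k=4  p_k/q_k = 577179/27899
k=10  a_k=2  p_k/q_k = 1273708/61567
k=11  a_k=1  p_k/q_k = 1850887/89466
(x₁, y₁) = (1850887, 89466);  1850887² − 428·89466² = 1 ✓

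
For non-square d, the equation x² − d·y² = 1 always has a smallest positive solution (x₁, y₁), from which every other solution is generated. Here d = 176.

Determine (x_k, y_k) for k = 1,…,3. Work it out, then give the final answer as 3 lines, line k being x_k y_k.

[13; 3,1,3,26] for √176; ℓ=4 ⇒ convergent index 3
k=0  a_k=13  p_k/q_k = 13/1
…
k=2  a_k=1  p_k/q_k = 53/4
k=3  a_k=3  p_k/q_k = 199/15
(x₁, y₁) = (199, 15);  199² − 176·15² = 1 ✓
(199+15√176)^2 = 79201 + 5970√176
(199+15√176)^3 = 31521799 + 2376045√176

199 15
79201 5970
31521799 2376045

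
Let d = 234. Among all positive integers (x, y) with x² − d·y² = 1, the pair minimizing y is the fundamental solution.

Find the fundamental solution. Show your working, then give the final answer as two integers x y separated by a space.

5201 340

d=234: √d = [15; 3,2,1,2,1,2,3,30] (ℓ=8, even), read p_7/q_7
i=0: a=15 ⇒ p=15, q=1
…
i=2: a=2 ⇒ p=107, q=7
i=3: a=1 ⇒ p=153, q=10
i=4: a=2 ⇒ p=413, q=27
i=5: a=1 ⇒ p=566, q=37
i=6: a=2 ⇒ p=1545, q=101
i=7: a=3 ⇒ p=5201, q=340
(x₁, y₁) = (5201, 340);  5201² − 234·340² = 1 ✓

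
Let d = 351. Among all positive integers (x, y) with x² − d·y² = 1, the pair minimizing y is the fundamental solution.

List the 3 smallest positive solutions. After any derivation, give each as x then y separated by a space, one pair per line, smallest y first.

[18; 1,2,1,3,2,2,2,3,1,2,1,36] for √351; ℓ=12 ⇒ convergent index 11
step 0: (18, 1)  from 18·(1,0) + (0,1)
step 1: (19, 1)  from 1·(18,1) + (1,0)
step 2: (56, 3)  from 2·(19,1) + (18,1)
…
step 4: (281, 15)  from 3·(75,4) + (56,3)
…
step 8: (12796, 683)  from 3·(3747,200) + (1555,83)
step 9: (16543, 883)  from 1·(12796,683) + (3747,200)
step 10: (45882, 2449)  from 2·(16543,883) + (12796,683)
step 11: (62425, 3332)  from 1·(45882,2449) + (16543,883)
fundamental: x₁=62425, y₁=3332  (since 3896880625 − 351·11102224 = 1)
(62425+3332√351)^2 = 7793761249 + 416000200√351
(62425+3332√351)^3 = 973051091875225 + 51937624966668√351

62425 3332
7793761249 416000200
973051091875225 51937624966668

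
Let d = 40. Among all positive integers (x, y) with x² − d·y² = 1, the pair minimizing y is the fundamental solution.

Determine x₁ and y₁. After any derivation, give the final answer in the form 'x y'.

19 3

√40 = [6; 3,12, …], period ℓ=2 (even) → k=1
i=0: a=6 ⇒ p=6, q=1
i=1: a=3 ⇒ p=19, q=3
(x₁, y₁) = (19, 3);  19² − 40·3² = 1 ✓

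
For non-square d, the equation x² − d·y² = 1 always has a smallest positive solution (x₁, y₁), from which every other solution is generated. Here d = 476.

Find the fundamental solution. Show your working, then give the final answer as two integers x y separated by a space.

28799 1320

√476 → a₀=21, period (1,4,2,10,2,4,1,42); ℓ=8 even so k=7
step 0: (21, 1)  from 21·(1,0) + (0,1)
step 1: (22, 1)  from 1·(21,1) + (1,0)
…
step 6: (23541, 1079)  from 4·(5258,241) + (2509,115)
step 7: (28799, 1320)  from 1·(23541,1079) + (5258,241)
(x₁, y₁) = (28799, 1320);  28799² − 476·1320² = 1 ✓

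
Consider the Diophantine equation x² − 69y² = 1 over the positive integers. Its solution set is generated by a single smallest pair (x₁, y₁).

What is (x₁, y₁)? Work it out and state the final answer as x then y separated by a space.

7775 936

d=69: √d = [8; 3,3,1,4,1,3,3,16] (ℓ=8, even), read p_7/q_7
i=0: a=8 ⇒ p=8, q=1
i=1: a=3 ⇒ p=25, q=3
i=2: a=3 ⇒ p=83, q=10
…
i=4: a=4 ⇒ p=515, q=62
i=5: a=1 ⇒ p=623, q=75
i=6: a=3 ⇒ p=2384, q=287
i=7: a=3 ⇒ p=7775, q=936
(x₁, y₁) = (7775, 936);  7775² − 69·936² = 1 ✓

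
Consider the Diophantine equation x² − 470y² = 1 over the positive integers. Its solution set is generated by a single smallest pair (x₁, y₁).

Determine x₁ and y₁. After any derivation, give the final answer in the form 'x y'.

√470 → a₀=21, period (1,2,8,2,1,42); ℓ=6 even so k=5
a_0=21:  p_0=21·1+0=21,  q_0=21·0+1=1
…
a_3=8:  p_3=8·65+22=542,  q_3=8·3+1=25
a_4=2:  p_4=2·542+65=1149,  q_4=2·25+3=53
a_5=1:  p_5=1·1149+542=1691,  q_5=1·53+25=78
→ (1691, 78).  Check: 1691²=2859481, 470·78²=2859480, difference 1.

1691 78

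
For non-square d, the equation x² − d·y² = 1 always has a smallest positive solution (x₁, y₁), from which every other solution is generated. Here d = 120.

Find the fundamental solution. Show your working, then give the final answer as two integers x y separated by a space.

11 1

√120 → a₀=10, period (1,20); ℓ=2 even so k=1
i=0: a=10 ⇒ p=10, q=1
i=1: a=1 ⇒ p=11, q=1
→ (11, 1).  Check: 11²=121, 120·1²=120, difference 1.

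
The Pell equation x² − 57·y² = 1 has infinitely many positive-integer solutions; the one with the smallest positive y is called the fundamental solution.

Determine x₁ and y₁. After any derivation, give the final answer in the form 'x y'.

151 20

d=57: √d = [7; 1,1,4,1,1,14] (ℓ=6, even), read p_5/q_5
k=0  a_k=7  p_k/q_k = 7/1
k=1  a_k=1  p_k/q_k = 8/1
k=2  a_k=1  p_k/q_k = 15/2
k=3  a_k=4  p_k/q_k = 68/9
k=4  a_k=1  p_k/q_k = 83/11
k=5  a_k=1  p_k/q_k = 151/20
fundamental: x₁=151, y₁=20  (since 22801 − 57·400 = 1)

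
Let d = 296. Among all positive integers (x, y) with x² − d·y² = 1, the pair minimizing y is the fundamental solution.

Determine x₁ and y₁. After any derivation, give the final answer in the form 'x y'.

√296 → a₀=17, period (4,1,7,1,4,34); ℓ=6 even so k=5
a_0=17:  p_0=17·1+0=17,  q_0=17·0+1=1
…
a_4=1:  p_4=1·671+86=757,  q_4=1·39+5=44
a_5=4:  p_5=4·757+671=3699,  q_5=4·44+39=215
fundamental: x₁=3699, y₁=215  (since 13682601 − 296·46225 = 1)

3699 215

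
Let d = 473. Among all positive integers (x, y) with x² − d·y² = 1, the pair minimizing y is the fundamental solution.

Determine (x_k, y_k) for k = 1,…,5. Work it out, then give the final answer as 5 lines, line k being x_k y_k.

87 4
15137 696
2633751 121100
458257537 21070704
79734177687 3666181396

√473 → a₀=21, period (1,2,1,42); ℓ=4 even so k=3
step 0: (21, 1)  from 21·(1,0) + (0,1)
step 1: (22, 1)  from 1·(21,1) + (1,0)
step 2: (65, 3)  from 2·(22,1) + (21,1)
step 3: (87, 4)  from 1·(65,3) + (22,1)
fundamental: x₁=87, y₁=4  (since 7569 − 473·16 = 1)
n=2: (87,4)∘(87,4) = (87·87+473·4·4, 87·4+4·87) = (15137,696)
n=3: (15137,696)∘(87,4) = (87·15137+473·4·696, 87·696+4·15137) = (2633751,121100)
n=4: (2633751,121100)∘(87,4) = (87·2633751+473·4·121100, 87·121100+4·2633751) = (458257537,21070704)
n=5: (458257537,21070704)∘(87,4) = (87·458257537+473·4·21070704, 87·21070704+4·458257537) = (79734177687,3666181396)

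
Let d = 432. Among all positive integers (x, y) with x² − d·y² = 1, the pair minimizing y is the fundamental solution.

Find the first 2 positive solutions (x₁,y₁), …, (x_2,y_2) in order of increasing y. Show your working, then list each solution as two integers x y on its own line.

√432 → a₀=20, period (1,3,1,1,1,3,1,40); ℓ=8 even so k=7
a_0=20:  p_0=20·1+0=20,  q_0=20·0+1=1
a_1=1:  p_1=1·20+1=21,  q_1=1·1+0=1
…
a_4=1:  p_4=1·104+83=187,  q_4=1·5+4=9
…
a_6=3:  p_6=3·291+187=1060,  q_6=3·14+9=51
a_7=1:  p_7=1·1060+291=1351,  q_7=1·51+14=65
fundamental: x₁=1351, y₁=65  (since 1825201 − 432·4225 = 1)
(x_2, y_2) = (1351·1351 + 432·65·65, 1351·65 + 65·1351) = (3650401, 175630)

1351 65
3650401 175630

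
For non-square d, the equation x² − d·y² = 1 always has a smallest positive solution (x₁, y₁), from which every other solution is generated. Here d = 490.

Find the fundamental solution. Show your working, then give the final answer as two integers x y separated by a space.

1039681 46968

√490 = [22; 7,2,1,4,4,4,1,2,7,44, …], period ℓ=10 (even) → k=9
i=0: a=22 ⇒ p=22, q=1
…
i=2: a=2 ⇒ p=332, q=15
…
i=4: a=4 ⇒ p=2280, q=103
i=5: a=4 ⇒ p=9607, q=434
i=6: a=4 ⇒ p=40708, q=1839
…
i=8: a=2 ⇒ p=141338, q=6385
i=9: a=7 ⇒ p=1039681, q=46968
(x₁, y₁) = (1039681, 46968);  1039681² − 490·46968² = 1 ✓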